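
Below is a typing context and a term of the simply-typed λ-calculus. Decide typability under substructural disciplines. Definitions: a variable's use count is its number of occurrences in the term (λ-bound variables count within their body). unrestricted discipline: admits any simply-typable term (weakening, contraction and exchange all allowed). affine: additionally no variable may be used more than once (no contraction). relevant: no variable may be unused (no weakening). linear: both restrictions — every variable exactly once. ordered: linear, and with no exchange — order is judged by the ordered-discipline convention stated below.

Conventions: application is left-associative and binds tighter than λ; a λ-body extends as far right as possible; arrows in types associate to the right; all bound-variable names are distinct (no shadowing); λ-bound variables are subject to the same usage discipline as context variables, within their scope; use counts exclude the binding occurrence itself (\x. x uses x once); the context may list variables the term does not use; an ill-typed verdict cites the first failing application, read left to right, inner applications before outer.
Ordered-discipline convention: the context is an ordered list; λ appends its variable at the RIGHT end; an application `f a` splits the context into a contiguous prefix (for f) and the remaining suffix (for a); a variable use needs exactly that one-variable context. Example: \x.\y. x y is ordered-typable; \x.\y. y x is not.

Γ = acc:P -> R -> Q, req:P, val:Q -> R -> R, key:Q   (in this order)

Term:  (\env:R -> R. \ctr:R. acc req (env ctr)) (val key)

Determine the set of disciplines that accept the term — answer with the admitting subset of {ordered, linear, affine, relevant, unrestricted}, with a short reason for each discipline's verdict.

accepted by: ordered, linear, affine, relevant, unrestricted
counts: acc: 1×, req: 1×, val: 1×, key: 1×, env (λ-bound): 1×, ctr (λ-bound): 1×
uses in reading order: acc, req, env, ctr, val, key
typing: the term checks, with type R -> Q
ordered: ✓, acc, req, val, key, env, ctr once each; derivable with no W/C/E
linear: ✓, each of acc, req, val, key, env, ctr used exactly once
affine: ✓, at most one use each (acc, req, val, key, env, ctr)
relevant: ✓, every one of acc, req, val, key, env, ctr appears
unrestricted: ✓, typability at R -> Q is all that's needed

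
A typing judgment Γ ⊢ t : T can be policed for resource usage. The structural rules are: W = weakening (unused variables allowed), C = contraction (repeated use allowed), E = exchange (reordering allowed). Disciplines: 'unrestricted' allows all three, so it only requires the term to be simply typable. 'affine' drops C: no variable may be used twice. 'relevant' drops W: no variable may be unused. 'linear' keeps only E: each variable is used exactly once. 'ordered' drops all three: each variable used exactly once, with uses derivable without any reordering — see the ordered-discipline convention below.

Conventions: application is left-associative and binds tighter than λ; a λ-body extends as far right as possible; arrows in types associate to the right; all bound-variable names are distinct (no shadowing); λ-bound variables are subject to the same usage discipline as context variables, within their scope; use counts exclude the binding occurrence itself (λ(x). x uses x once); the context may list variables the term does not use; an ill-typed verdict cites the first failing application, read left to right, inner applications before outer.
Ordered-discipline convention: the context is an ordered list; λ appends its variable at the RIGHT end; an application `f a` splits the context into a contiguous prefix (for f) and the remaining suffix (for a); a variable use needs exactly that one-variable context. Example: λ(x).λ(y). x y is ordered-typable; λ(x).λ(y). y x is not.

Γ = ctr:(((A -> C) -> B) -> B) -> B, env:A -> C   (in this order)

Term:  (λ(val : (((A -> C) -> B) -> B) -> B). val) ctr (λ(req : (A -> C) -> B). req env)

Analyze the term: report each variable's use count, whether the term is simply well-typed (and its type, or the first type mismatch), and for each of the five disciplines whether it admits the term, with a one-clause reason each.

counts: ctr: 1×, env: 1×, val (bound): 1×, req (bound): 1×
uses in reading order: val, ctr, req, env
typing: ✓ — B
ordered ✗ (use order val, ctr, req, env needs exchange)
linear ✓ (ctr, env, val, req: one use apiece)
affine ✓ (no duplicate uses among ctr, env, val, req)
relevant ✓ (none of ctr, env, val, req goes unused)
unrestricted ✓ (well-typed at B; no restrictions here)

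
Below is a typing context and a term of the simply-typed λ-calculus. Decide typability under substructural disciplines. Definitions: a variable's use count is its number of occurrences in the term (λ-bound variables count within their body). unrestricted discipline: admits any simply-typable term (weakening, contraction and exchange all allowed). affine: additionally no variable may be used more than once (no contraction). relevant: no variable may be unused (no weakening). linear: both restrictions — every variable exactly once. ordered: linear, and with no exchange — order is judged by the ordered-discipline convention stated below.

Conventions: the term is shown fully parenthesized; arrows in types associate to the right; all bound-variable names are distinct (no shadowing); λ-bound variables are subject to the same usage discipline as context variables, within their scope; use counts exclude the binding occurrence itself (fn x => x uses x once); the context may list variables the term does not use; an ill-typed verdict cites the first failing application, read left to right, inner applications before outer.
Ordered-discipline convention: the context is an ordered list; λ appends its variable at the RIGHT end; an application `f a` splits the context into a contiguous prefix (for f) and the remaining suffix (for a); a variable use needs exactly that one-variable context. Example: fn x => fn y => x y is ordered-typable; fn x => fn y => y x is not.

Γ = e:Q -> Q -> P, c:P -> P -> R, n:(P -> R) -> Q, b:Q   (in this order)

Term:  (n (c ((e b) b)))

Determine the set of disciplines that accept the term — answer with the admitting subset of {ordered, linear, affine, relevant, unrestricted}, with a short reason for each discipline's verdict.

admitted in: relevant, unrestricted
use counts: e ×1; c ×1; n ×1; b ×2
use order (left to right): n, c, e, b, b
typing: well-typed at Q
ordered: ✗ — repeated use of b ×2
linear: ✗ — repeated use of b ×2
affine: ✗ — repeated use of b ×2
relevant: ✓ — at least one use each (e, c, n, b)
unrestricted: ✓ — well-typed at Q; no restrictions here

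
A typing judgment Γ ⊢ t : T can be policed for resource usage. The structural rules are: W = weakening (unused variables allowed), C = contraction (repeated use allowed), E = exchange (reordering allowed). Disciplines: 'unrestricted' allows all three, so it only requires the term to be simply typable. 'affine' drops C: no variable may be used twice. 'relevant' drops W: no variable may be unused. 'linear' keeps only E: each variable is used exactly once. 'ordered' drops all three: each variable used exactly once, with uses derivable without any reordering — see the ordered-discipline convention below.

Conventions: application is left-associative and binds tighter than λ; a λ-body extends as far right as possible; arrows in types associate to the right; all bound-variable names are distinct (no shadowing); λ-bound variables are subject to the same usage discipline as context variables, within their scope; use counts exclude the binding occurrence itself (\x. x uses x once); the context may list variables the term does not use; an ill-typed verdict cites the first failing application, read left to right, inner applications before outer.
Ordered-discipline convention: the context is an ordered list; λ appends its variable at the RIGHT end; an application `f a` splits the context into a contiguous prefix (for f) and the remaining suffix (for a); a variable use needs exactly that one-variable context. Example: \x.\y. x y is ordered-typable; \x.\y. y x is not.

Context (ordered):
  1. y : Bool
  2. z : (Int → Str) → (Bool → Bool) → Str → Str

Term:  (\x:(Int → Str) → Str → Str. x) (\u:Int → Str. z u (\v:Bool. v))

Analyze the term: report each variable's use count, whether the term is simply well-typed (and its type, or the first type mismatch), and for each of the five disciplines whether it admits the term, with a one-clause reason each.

counts: y: 0; z: 1; x [bound]: 1; u [bound]: 1; v [bound]: 1
order of uses: x, z, u, v
typing: the term checks, with type (Int → Str) → Str → Str
ordered ✗ (unused: y — weakening required)
linear ✗ (unused: y — weakening required)
affine ✓ (no duplicate uses among y, z, x, u, v)
relevant ✗ (unused: y — weakening required)
unrestricted ✓ (well-typed at (Int → Str) → Str → Str; no restrictions here)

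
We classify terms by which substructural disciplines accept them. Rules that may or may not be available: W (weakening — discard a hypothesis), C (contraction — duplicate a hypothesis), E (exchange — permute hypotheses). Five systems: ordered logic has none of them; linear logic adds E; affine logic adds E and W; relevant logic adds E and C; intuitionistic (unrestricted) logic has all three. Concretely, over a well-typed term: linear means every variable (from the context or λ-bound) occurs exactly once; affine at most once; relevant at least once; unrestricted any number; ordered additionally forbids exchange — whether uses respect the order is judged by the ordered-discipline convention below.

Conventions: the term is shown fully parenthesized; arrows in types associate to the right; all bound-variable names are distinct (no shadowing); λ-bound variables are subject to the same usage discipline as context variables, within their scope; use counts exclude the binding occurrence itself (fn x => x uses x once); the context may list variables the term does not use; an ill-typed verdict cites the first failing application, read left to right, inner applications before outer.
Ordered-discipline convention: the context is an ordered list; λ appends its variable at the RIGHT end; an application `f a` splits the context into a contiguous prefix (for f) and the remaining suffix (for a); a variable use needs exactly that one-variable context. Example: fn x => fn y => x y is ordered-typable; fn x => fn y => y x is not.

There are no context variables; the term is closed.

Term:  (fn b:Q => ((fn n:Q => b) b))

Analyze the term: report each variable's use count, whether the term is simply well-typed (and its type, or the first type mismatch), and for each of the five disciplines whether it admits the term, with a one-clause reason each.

use counts: b (bound) ×2, n (bound) ×0
order of uses: b, b
typing: ✓ — Q -> Q
ordered: ✗ — repeated use of b ×2; n never used (weakening)
linear: ✗ — repeated use of b ×2; n never used (weakening)
affine: ✗ — repeated use of b ×2
relevant: ✗ — n never used (weakening)
unrestricted: ✓ — type-checks (Q -> Q) and nothing is barred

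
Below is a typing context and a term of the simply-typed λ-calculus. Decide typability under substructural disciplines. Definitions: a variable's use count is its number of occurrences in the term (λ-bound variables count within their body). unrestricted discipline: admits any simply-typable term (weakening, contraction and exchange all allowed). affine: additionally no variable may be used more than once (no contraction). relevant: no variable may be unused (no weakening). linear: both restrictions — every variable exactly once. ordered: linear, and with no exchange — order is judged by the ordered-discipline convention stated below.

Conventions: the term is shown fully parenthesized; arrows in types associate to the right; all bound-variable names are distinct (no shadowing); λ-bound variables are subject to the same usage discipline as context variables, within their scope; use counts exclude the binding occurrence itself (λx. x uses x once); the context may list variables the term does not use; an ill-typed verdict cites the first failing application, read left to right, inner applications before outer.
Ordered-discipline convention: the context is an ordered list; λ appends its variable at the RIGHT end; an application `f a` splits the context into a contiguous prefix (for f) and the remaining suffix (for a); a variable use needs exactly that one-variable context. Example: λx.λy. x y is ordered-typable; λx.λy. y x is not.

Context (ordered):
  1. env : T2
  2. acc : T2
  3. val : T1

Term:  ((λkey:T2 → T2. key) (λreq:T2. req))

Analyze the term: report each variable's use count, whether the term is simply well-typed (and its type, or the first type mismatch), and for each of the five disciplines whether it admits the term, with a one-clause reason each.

variable uses: env ×0; acc ×0; val ×0; key (λ-bound) ×1; req (λ-bound) ×1
uses in reading order: key, req
typing: well-typed — term : T2 → T2
ordered ✗ (needs weakening: env, acc, val unused)
linear ✗ (needs weakening: env, acc, val unused)
affine ✓ (env, acc, val, key, req: no repeats, contraction unneeded)
relevant ✗ (needs weakening: env, acc, val unused)
unrestricted ✓ (well-typed at T2 → T2; no restrictions here)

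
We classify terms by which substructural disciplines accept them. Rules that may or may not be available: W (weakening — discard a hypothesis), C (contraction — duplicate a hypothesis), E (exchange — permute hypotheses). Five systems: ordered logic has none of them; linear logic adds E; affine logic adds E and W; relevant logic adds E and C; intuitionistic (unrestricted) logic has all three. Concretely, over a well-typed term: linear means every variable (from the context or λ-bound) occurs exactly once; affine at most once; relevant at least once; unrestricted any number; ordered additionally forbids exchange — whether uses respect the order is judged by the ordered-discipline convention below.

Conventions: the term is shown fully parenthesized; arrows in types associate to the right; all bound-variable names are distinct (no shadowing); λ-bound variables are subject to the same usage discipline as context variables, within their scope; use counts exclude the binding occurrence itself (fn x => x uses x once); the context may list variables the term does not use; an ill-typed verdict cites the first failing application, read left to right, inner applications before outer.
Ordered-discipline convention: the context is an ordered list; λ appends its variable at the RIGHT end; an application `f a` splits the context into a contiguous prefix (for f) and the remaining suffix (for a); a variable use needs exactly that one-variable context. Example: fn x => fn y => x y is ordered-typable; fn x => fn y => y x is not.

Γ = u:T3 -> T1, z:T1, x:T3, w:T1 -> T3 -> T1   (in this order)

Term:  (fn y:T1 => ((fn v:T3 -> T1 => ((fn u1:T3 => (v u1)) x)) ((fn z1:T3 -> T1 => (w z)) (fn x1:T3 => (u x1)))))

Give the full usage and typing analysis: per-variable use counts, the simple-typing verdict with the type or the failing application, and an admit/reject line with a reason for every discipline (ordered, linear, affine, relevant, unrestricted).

usage: u: 1×; z: 1×; x: 1×; w: 1×; y (λ-bound): 0×; v (λ-bound): 1×; u1 (λ-bound): 1×; z1 (λ-bound): 0×; x1 (λ-bound): 1×
left-to-right use order: v, u1, x, w, z, u, x1
typing: the term checks, with type T1 -> T1
ordered ✗ (needs weakening: y, z1 unused)
linear ✗ (needs weakening: y, z1 unused)
affine ✓ (none of u, z, x, w, y, v, u1, z1, x1 used more than once)
relevant ✗ (needs weakening: y, z1 unused)
unrestricted ✓ (type-checks (T1 -> T1) and nothing is barred)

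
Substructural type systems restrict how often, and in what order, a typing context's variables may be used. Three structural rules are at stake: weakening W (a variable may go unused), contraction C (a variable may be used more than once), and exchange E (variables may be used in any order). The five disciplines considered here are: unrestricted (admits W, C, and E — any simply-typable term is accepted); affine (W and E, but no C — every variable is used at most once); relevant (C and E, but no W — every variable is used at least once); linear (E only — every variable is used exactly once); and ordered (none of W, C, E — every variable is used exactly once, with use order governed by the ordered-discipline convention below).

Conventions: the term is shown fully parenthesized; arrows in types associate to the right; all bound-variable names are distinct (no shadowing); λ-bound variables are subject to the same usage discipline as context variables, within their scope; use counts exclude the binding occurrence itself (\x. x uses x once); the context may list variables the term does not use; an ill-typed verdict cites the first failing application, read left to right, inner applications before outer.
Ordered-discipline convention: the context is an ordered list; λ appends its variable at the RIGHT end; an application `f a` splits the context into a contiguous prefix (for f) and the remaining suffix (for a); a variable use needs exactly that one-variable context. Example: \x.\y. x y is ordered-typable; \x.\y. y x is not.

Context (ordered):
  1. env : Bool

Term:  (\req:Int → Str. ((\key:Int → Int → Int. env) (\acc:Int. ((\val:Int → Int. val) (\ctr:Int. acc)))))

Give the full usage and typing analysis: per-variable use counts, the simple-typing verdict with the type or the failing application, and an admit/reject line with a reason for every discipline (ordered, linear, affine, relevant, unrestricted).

counts: env: 1×, req (λ-bound): 0×, key (λ-bound): 0×, acc (λ-bound): 1×, val (λ-bound): 1×, ctr (λ-bound): 0×
left-to-right use order: env, val, acc
typing: well-typed — term : (Int → Str) → Bool
ordered: ✗ — req, key, ctr never used (weakening)
linear: ✗ — req, key, ctr never used (weakening)
affine: ✓ — no duplicate uses among env, req, key, acc, val, ctr
relevant: ✗ — req, key, ctr never used (weakening)
unrestricted: ✓ — typability at (Int → Str) → Bool is all that's needed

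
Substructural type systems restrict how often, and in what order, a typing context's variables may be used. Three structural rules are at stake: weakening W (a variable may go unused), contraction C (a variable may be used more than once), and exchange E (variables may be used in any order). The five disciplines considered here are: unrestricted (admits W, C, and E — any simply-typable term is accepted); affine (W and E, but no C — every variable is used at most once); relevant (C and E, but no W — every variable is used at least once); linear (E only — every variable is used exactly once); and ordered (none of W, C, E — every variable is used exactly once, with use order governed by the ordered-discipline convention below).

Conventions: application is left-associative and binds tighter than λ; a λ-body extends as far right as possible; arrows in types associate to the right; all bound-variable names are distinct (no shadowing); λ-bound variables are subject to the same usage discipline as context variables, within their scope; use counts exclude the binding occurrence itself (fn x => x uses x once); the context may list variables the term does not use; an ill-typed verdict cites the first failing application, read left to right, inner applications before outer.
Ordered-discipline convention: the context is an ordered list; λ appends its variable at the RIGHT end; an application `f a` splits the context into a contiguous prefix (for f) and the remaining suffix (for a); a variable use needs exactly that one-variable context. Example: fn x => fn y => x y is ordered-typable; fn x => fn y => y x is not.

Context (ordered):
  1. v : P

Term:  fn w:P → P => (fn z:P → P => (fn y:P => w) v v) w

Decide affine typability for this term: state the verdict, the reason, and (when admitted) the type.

no — uses contraction: v ×2, w ×2
variable uses: v: 2; w (bound): 2; z (bound): 0; y (bound): 0
left-to-right use order: w, v, v, w
typing: ✓ — (P → P) → P
all disciplines: ordered ✗ · linear ✗ · affine ✗ · relevant ✗ · unrestricted ✓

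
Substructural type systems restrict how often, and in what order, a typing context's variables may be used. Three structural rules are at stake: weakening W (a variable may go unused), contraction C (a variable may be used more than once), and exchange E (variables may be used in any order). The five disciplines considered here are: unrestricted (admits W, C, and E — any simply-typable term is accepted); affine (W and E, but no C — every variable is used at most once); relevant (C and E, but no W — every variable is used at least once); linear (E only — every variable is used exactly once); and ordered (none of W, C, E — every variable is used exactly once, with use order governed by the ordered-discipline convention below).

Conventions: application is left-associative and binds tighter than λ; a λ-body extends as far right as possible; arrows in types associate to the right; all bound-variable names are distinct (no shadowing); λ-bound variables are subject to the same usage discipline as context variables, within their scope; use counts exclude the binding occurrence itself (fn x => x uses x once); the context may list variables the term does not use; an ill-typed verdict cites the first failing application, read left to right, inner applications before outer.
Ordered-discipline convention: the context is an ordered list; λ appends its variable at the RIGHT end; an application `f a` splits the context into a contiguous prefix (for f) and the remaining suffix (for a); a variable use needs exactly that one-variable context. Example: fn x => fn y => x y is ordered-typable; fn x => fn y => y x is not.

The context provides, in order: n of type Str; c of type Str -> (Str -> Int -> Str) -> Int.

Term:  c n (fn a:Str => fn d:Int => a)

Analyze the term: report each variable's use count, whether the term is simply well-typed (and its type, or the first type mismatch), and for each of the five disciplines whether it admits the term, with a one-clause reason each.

usage: n: 1×, c: 1×, a (bound): 1×, d (bound): 0×
order of uses: c, n, a
typing: the term checks, with type Int
ordered ✗ (unused: d — weakening required)
linear ✗ (unused: d — weakening required)
affine ✓ (none of n, c, a, d used more than once)
relevant ✗ (unused: d — weakening required)
unrestricted ✓ (type-checks (Int) and nothing is barred)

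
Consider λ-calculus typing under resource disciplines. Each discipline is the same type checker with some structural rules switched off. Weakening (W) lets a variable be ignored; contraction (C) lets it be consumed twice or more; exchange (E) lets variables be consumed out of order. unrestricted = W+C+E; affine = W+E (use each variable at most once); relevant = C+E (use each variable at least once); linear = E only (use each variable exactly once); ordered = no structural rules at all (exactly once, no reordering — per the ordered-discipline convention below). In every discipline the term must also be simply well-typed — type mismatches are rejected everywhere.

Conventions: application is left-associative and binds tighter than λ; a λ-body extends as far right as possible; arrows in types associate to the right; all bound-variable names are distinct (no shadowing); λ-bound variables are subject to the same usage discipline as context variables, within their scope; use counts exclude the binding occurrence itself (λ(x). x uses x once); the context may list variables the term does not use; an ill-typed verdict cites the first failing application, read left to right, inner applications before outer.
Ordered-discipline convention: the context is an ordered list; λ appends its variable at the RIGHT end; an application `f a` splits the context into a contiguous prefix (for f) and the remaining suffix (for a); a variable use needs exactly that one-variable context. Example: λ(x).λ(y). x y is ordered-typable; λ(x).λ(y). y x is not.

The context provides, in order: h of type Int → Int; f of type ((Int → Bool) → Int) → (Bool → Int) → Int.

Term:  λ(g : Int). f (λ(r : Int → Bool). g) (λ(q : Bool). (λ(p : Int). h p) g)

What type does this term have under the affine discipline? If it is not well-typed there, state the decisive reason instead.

not well-typed under affine — needs contraction — g ×2
variable uses: h ×1, f ×1, g (λ-bound) ×2, r (λ-bound) ×0, q (λ-bound) ×0, p (λ-bound) ×1
uses in reading order: f, g, h, p, g
typing: the term checks, with type Int → Int
all disciplines: ordered ✗ | linear ✗ | affine ✗ | relevant ✗ | unrestricted ✓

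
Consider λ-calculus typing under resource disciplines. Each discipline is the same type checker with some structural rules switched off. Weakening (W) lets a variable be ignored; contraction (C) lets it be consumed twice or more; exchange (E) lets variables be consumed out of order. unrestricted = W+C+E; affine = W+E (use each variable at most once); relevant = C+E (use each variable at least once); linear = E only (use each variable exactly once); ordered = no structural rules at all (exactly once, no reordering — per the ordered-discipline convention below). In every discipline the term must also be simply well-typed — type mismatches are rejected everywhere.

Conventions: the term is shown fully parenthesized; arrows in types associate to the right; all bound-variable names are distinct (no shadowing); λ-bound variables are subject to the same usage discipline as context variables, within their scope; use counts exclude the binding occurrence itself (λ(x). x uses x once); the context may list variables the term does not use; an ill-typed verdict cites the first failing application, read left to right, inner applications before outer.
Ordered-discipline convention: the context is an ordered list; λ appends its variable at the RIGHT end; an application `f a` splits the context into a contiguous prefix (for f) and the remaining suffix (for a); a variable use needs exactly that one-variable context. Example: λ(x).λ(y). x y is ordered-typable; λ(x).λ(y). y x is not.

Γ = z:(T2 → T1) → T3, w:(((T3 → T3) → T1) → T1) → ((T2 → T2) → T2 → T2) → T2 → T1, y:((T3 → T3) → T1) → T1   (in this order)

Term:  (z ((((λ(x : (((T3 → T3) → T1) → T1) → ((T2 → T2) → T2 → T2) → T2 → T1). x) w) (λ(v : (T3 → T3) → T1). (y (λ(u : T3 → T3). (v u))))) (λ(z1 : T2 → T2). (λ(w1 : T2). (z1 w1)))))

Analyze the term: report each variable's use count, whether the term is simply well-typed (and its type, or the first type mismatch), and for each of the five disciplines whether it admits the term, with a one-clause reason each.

use counts: z=1, w=1, y=1, x [bound]=1, v [bound]=1, u [bound]=1, z1 [bound]=1, w1 [bound]=1
use order (left to right): z, x, w, y, v, u, z1, w1
typing: ✓ — T3
ordered ✓ (z, w, y, x, v, u, z1, w1: once each, no exchange needed)
linear ✓ (each of z, w, y, x, v, u, z1, w1 used exactly once)
affine ✓ (none of z, w, y, x, v, u, z1, w1 used more than once)
relevant ✓ (none of z, w, y, x, v, u, z1, w1 goes unused)
unrestricted ✓ (well-typed at T3; no restrictions here)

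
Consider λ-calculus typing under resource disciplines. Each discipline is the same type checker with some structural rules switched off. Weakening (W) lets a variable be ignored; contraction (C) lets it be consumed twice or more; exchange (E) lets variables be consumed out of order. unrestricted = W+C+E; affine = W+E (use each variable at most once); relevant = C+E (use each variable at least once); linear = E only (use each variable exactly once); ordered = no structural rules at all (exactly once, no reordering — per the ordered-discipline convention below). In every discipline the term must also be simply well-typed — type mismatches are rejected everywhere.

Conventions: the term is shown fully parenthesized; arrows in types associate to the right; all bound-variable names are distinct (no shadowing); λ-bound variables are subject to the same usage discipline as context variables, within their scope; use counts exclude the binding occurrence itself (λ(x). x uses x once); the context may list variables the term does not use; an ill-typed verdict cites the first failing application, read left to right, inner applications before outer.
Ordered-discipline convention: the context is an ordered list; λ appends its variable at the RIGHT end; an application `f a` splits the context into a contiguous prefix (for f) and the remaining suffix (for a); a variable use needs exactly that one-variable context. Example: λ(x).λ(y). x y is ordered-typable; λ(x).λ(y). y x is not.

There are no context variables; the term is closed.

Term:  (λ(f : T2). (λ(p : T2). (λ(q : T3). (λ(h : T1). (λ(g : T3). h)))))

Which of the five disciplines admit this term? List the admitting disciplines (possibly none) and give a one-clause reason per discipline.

admitting disciplines: affine, unrestricted
usage: f (λ-bound): 0, p (λ-bound): 0, q (λ-bound): 0, h (λ-bound): 1, g (λ-bound): 0
order of uses: h
typing: well-typed at T2 -> T2 -> T3 -> T1 -> T3 -> T1
ordered: ✗ — f, p, q, g left unused
linear: ✗ — f, p, q, g left unused
affine: ✓ — none of f, p, q, h, g used more than once
relevant: ✗ — f, p, q, g left unused
unrestricted: ✓ — typability at T2 -> T2 -> T3 -> T1 -> T3 -> T1 is all that's needed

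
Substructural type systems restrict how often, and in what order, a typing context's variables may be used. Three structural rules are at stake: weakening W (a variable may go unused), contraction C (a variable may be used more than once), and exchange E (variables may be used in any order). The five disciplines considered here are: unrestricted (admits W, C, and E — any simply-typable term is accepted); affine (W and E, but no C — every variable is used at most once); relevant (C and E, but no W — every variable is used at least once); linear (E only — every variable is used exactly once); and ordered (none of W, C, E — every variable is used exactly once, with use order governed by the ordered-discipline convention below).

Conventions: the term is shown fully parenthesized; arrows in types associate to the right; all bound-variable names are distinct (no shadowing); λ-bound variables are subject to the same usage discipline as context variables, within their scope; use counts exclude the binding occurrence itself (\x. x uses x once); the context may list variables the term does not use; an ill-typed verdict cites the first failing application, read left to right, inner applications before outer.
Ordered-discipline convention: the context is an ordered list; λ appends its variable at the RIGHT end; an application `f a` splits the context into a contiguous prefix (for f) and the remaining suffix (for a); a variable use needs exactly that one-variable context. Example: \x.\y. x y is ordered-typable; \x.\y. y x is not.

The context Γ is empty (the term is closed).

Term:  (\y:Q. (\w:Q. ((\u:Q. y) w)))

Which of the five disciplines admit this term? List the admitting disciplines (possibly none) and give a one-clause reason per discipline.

admitted in: affine, unrestricted
usage: y (λ-bound): 1×, w (λ-bound): 1×, u (λ-bound): 0×
uses in reading order: y, w
typing: well-typed — term : Q -> Q -> Q
ordered ✗ (u never used (weakening))
linear ✗ (u never used (weakening))
affine ✓ (at most one use each (y, w, u))
relevant ✗ (u never used (weakening))
unrestricted ✓ (well-typed at Q -> Q -> Q; no restrictions here)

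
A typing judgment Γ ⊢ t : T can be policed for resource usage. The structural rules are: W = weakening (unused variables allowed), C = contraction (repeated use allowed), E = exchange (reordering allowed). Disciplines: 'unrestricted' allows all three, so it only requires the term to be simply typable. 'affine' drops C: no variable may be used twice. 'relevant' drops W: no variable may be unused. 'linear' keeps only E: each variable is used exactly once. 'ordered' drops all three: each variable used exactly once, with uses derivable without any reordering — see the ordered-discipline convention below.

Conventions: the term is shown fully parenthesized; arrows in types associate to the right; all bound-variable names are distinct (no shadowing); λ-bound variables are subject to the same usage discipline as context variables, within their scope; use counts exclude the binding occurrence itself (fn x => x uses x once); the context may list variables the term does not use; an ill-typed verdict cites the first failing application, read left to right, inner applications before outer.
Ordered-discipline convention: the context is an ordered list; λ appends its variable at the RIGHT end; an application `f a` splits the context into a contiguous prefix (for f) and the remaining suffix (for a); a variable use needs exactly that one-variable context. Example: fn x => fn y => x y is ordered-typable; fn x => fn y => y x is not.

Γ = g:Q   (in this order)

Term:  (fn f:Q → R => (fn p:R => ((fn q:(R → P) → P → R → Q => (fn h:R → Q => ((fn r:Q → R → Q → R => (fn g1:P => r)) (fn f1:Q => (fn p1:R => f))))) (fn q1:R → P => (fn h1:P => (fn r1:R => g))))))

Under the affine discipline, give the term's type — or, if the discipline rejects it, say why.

term : (Q → R) → R → (R → Q) → P → Q → R → Q → R
use counts: g=1; f (λ-bound)=1; p (λ-bound)=0; q (λ-bound)=0; h (λ-bound)=0; r (λ-bound)=1; g1 (λ-bound)=0; f1 (λ-bound)=0; p1 (λ-bound)=0; q1 (λ-bound)=0; h1 (λ-bound)=0; r1 (λ-bound)=0
uses in reading order: r, f, g
typing: well-typed at (Q → R) → R → (R → Q) → P → Q → R → Q → R
all disciplines: ordered ✗, linear ✗, affine ✓, relevant ✗, unrestricted ✓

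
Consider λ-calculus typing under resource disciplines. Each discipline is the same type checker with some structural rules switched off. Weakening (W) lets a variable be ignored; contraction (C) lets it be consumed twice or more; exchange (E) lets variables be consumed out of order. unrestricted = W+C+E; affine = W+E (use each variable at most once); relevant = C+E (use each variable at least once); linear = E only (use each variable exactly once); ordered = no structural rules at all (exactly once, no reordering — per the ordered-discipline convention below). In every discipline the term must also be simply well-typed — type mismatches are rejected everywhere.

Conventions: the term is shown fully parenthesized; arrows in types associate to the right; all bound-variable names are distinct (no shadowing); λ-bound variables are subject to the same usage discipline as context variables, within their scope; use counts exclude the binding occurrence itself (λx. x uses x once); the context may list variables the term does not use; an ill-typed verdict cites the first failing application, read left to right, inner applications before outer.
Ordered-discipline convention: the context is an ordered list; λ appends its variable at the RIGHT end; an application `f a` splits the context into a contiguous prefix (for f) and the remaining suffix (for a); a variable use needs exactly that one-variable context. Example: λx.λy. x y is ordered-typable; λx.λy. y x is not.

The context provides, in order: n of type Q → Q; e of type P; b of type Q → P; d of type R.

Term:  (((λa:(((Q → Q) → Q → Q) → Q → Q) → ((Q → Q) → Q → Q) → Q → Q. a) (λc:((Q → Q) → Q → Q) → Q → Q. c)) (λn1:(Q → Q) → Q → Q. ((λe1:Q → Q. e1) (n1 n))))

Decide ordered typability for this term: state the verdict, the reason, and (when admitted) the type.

no — unused: e, b, d — weakening required
counts: n ×1, e ×0, b ×0, d ×0, a (bound) ×1, c (bound) ×1, n1 (bound) ×1, e1 (bound) ×1
order of uses: a, c, e1, n1, n
typing: the term checks, with type ((Q → Q) → Q → Q) → Q → Q
per-discipline verdicts: ordered ✗; linear ✗; affine ✓; relevant ✗; unrestricted ✓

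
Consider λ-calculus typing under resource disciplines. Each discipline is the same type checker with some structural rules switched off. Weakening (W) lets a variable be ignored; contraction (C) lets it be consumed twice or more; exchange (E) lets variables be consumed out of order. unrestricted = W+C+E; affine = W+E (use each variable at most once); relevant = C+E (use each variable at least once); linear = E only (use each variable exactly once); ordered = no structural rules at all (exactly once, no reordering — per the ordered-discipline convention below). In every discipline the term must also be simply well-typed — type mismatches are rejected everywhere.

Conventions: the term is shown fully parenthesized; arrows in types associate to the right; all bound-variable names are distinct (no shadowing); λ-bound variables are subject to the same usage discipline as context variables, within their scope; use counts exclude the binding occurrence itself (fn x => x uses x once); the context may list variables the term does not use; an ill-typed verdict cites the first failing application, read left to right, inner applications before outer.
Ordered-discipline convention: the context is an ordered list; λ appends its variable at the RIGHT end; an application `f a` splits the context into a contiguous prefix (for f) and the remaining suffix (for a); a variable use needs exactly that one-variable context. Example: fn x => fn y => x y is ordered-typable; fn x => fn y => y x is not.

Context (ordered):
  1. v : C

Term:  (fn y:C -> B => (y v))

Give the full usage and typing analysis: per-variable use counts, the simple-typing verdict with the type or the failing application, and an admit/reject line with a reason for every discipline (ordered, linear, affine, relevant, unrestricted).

usage: v ×1, y (bound) ×1
uses in reading order: y, v
typing: ✓ — (C -> B) -> B
ordered: ✗ — needs exchange: uses follow y, v
linear: ✓ — v, y: one use apiece
affine: ✓ — at most one use each (v, y)
relevant: ✓ — at least one use each (v, y)
unrestricted: ✓ — typability at (C -> B) -> B is all that's needed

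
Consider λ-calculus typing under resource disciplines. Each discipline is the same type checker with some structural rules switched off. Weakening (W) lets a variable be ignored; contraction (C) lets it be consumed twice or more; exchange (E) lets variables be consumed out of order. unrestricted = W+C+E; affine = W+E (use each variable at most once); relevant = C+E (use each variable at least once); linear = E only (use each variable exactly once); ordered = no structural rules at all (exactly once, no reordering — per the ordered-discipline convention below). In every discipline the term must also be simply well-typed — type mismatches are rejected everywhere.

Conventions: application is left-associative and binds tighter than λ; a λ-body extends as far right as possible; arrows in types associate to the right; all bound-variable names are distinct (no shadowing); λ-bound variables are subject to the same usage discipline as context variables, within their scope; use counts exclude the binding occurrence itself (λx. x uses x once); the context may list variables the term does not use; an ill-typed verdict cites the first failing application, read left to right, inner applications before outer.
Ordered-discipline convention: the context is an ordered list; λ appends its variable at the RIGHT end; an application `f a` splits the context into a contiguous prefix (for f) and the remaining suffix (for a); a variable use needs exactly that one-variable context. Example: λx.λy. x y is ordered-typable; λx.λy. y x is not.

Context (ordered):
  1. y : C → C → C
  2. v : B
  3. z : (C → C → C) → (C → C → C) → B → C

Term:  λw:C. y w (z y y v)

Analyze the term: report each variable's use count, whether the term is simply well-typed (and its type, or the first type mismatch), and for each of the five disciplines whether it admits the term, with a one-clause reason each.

counts: y: 3×; v: 1×; z: 1×; w (bound): 1×
uses in reading order: y, w, z, y, y, v
typing: well-typed — term : C → C
ordered ✗ (needs contraction — y ×3)
linear ✗ (needs contraction — y ×3)
affine ✗ (needs contraction — y ×3)
relevant ✓ (y, v, z, w: all used, weakening unneeded)
unrestricted ✓ (well-typed at C → C; no restrictions here)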